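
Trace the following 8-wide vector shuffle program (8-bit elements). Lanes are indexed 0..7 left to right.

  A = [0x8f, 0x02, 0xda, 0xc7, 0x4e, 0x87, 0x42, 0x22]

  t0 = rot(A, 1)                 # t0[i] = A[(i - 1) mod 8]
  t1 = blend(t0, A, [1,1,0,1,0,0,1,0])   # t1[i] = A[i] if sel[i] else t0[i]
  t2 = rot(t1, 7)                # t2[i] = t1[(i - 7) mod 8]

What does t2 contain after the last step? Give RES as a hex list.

RES = [ 0x02  0x02  0xc7  0xc7  0x4e  0x42  0x42  0x8f ]

t0 = [0x22, 0x8f, 0x02, 0xda, 0xc7, 0x4e, 0x87, 0x42]
t1 = [0x8f, 0x02, 0x02, 0xc7, 0xc7, 0x4e, 0x42, 0x42]
t2 = [0x02, 0x02, 0xc7, 0xc7, 0x4e, 0x42, 0x42, 0x8f]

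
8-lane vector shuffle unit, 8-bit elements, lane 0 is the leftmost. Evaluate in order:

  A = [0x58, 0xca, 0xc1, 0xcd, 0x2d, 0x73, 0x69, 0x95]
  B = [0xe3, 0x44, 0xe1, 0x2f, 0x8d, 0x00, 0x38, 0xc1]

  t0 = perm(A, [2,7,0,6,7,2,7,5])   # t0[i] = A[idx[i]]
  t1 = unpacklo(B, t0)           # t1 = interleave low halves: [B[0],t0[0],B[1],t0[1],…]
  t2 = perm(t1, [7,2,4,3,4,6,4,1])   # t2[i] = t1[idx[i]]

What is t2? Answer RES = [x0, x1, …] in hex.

RES = [ 0x69  0x44  0xe1  0x95  0xe1  0x2f  0xe1  0xc1 ]

  t0: c1 95 58 69 95 c1 95 73
  t1: e3 c1 44 95 e1 58 2f 69
  t2: 69 44 e1 95 e1 2f e1 c1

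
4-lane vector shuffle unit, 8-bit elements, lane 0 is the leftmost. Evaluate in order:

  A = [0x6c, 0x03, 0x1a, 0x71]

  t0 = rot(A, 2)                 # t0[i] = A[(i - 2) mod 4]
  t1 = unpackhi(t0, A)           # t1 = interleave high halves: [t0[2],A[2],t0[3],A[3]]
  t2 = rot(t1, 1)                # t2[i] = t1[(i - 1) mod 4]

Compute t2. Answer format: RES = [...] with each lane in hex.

RES = [0x71, 0x6c, 0x1a, 0x03]

  t0: 1a 71 6c 03
  t1: 6c 1a 03 71
  t2: 71 6c 1a 03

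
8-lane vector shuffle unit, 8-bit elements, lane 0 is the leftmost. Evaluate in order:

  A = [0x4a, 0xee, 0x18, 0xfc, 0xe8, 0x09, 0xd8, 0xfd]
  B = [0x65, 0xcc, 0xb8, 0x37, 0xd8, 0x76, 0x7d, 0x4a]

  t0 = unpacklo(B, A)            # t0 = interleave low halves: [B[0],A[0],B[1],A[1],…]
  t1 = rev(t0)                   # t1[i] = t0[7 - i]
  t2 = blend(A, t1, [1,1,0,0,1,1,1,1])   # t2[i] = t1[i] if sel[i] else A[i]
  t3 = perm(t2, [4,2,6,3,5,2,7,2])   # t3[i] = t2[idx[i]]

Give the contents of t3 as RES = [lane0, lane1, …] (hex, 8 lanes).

RES = [0xee, 0x18, 0x4a, 0xfc, 0xcc, 0x18, 0x65, 0x18]

t0 = [0x65, 0x4a, 0xcc, 0xee, 0xb8, 0x18, 0x37, 0xfc]
t1 = [0xfc, 0x37, 0x18, 0xb8, 0xee, 0xcc, 0x4a, 0x65]
t2 = [0xfc, 0x37, 0x18, 0xfc, 0xee, 0xcc, 0x4a, 0x65]
t3 = [0xee, 0x18, 0x4a, 0xfc, 0xcc, 0x18, 0x65, 0x18]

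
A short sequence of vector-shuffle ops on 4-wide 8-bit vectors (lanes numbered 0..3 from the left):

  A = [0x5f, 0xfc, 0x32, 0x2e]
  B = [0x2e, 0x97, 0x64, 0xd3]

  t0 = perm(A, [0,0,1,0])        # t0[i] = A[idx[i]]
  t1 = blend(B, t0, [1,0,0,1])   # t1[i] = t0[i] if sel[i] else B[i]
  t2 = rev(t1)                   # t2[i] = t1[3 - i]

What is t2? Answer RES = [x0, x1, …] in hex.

  t0: 5f 5f fc 5f
  t1: 5f 97 64 5f
  t2: 5f 64 97 5f

RES = [0x5f, 0x64, 0x97, 0x5f]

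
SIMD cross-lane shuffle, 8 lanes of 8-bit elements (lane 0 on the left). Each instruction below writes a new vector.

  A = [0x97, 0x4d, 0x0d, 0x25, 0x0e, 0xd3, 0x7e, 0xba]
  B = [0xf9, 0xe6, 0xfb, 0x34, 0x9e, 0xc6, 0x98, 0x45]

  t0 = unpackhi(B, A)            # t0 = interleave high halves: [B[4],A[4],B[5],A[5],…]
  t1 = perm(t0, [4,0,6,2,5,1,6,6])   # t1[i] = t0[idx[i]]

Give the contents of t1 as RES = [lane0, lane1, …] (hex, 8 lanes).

RES = [0x98, 0x9e, 0x45, 0xc6, 0x7e, 0x0e, 0x45, 0x45]

  t0: 9e 0e c6 d3 98 7e 45 ba
  t1: 98 9e 45 c6 7e 0e 45 45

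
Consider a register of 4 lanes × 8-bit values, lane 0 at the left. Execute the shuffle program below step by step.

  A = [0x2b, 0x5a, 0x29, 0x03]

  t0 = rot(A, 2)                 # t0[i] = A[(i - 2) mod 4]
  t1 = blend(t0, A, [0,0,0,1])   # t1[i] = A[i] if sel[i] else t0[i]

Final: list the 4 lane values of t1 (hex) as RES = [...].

→ t0 |29|03|2b|5a|
→ t1 |29|03|2b|03|

RES = [ 0x29  0x03  0x2b  0x03 ]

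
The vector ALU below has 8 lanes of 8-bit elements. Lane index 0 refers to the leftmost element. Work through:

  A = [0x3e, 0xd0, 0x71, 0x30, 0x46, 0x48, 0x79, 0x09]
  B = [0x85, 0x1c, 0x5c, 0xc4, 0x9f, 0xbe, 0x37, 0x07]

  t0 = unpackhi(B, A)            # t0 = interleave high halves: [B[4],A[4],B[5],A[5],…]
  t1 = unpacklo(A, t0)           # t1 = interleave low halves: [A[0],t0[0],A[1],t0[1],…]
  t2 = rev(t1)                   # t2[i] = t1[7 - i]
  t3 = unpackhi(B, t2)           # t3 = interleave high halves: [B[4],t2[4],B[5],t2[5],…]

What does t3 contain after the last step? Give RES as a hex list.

RES = [ 0x9f  0x46  0xbe  0xd0  0x37  0x9f  0x07  0x3e ]

t0 = [0x9f, 0x46, 0xbe, 0x48, 0x37, 0x79, 0x07, 0x09]
t1 = [0x3e, 0x9f, 0xd0, 0x46, 0x71, 0xbe, 0x30, 0x48]
t2 = [0x48, 0x30, 0xbe, 0x71, 0x46, 0xd0, 0x9f, 0x3e]
t3 = [0x9f, 0x46, 0xbe, 0xd0, 0x37, 0x9f, 0x07, 0x3e]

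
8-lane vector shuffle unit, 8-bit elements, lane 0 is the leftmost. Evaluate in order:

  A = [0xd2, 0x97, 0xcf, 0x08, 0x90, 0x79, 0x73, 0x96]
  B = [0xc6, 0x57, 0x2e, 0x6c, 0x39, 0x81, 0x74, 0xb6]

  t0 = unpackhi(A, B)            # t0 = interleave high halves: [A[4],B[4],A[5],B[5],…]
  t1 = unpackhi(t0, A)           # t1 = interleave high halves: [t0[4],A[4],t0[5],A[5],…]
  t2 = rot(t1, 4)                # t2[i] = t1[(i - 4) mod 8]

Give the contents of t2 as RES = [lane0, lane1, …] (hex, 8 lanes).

  t0: 90 39 79 81 73 74 96 b6
  t1: 73 90 74 79 96 73 b6 96
  t2: 96 73 b6 96 73 90 74 79

RES = [ 0x96  0x73  0xb6  0x96  0x73  0x90  0x74  0x79 ]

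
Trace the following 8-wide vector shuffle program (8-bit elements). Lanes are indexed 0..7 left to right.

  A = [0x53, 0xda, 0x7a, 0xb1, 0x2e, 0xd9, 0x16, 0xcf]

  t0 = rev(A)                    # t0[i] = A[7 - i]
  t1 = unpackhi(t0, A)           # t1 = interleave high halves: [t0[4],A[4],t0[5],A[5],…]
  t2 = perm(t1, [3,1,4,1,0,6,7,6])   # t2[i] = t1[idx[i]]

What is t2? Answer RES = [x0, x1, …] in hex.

RES = [ 0xd9  0x2e  0xda  0x2e  0xb1  0x53  0xcf  0x53 ]

→ t0 |cf|16|d9|2e|b1|7a|da|53|
→ t1 |b1|2e|7a|d9|da|16|53|cf|
→ t2 |d9|2e|da|2e|b1|53|cf|53|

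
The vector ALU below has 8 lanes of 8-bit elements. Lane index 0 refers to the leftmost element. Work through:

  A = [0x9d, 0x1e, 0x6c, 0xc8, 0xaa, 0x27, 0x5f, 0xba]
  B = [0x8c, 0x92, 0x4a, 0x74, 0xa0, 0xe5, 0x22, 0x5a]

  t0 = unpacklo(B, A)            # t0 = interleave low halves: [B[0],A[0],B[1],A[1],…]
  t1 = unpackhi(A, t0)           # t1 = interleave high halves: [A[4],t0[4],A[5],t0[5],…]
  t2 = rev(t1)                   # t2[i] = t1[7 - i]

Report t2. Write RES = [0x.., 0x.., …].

t0 = [0x8c, 0x9d, 0x92, 0x1e, 0x4a, 0x6c, 0x74, 0xc8]
t1 = [0xaa, 0x4a, 0x27, 0x6c, 0x5f, 0x74, 0xba, 0xc8]
t2 = [0xc8, 0xba, 0x74, 0x5f, 0x6c, 0x27, 0x4a, 0xaa]

RES = [0xc8, 0xba, 0x74, 0x5f, 0x6c, 0x27, 0x4a, 0xaa]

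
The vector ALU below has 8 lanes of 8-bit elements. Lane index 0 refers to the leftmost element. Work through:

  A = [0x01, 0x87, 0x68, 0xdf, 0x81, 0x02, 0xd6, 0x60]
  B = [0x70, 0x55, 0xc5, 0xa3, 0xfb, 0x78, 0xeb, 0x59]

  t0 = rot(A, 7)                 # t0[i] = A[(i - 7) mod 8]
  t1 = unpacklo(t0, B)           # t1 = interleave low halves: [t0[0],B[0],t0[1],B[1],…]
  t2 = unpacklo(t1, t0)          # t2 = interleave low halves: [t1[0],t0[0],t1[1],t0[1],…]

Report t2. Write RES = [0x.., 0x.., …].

t0 = [0x87, 0x68, 0xdf, 0x81, 0x02, 0xd6, 0x60, 0x01]
t1 = [0x87, 0x70, 0x68, 0x55, 0xdf, 0xc5, 0x81, 0xa3]
t2 = [0x87, 0x87, 0x70, 0x68, 0x68, 0xdf, 0x55, 0x81]

RES = [0x87, 0x87, 0x70, 0x68, 0x68, 0xdf, 0x55, 0x81]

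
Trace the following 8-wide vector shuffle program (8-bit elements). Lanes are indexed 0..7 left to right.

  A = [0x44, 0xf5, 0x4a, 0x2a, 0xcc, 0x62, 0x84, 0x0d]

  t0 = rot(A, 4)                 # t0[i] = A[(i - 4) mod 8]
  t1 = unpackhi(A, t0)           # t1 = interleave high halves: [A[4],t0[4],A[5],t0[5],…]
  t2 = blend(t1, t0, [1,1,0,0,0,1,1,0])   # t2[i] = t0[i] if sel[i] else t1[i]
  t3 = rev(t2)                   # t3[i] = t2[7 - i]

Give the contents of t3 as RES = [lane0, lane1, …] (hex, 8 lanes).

RES = [0x2a, 0x4a, 0xf5, 0x84, 0xf5, 0x62, 0x62, 0xcc]

→ t0 |cc|62|84|0d|44|f5|4a|2a|
→ t1 |cc|44|62|f5|84|4a|0d|2a|
→ t2 |cc|62|62|f5|84|f5|4a|2a|
→ t3 |2a|4a|f5|84|f5|62|62|cc|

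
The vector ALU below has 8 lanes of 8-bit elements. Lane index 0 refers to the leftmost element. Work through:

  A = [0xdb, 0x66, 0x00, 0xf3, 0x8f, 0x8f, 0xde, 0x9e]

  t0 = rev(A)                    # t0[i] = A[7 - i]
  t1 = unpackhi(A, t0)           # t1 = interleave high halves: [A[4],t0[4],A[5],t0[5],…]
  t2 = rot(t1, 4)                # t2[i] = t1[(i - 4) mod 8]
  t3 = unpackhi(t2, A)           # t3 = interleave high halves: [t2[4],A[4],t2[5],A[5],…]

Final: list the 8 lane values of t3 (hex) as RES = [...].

RES = [ 0x8f  0x8f  0xf3  0x8f  0x8f  0xde  0x00  0x9e ]

  t0: 9e de 8f 8f f3 00 66 db
  t1: 8f f3 8f 00 de 66 9e db
  t2: de 66 9e db 8f f3 8f 00
  t3: 8f 8f f3 8f 8f de 00 9e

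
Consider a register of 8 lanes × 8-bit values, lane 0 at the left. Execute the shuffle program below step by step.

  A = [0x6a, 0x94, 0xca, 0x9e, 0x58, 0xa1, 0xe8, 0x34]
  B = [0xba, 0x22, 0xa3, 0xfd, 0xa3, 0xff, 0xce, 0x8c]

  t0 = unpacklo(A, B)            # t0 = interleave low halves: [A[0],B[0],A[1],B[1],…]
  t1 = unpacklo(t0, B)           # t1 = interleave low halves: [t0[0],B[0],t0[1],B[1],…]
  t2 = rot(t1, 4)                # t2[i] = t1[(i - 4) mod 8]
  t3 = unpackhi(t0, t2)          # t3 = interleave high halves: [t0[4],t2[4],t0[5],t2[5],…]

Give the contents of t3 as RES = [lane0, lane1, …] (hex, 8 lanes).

RES = [0xca, 0x6a, 0xa3, 0xba, 0x9e, 0xba, 0xfd, 0x22]

t0 = [0x6a, 0xba, 0x94, 0x22, 0xca, 0xa3, 0x9e, 0xfd]
t1 = [0x6a, 0xba, 0xba, 0x22, 0x94, 0xa3, 0x22, 0xfd]
t2 = [0x94, 0xa3, 0x22, 0xfd, 0x6a, 0xba, 0xba, 0x22]
t3 = [0xca, 0x6a, 0xa3, 0xba, 0x9e, 0xba, 0xfd, 0x22]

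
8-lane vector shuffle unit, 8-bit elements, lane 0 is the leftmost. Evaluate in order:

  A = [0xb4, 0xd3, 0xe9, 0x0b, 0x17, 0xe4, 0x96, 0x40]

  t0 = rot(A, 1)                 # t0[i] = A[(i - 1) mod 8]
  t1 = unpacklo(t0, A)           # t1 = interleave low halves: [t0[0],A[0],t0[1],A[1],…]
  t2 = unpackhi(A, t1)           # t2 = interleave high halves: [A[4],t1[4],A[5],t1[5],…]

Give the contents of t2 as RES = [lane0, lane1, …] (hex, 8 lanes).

RES = [0x17, 0xd3, 0xe4, 0xe9, 0x96, 0xe9, 0x40, 0x0b]

→ t0 |40|b4|d3|e9|0b|17|e4|96|
→ t1 |40|b4|b4|d3|d3|e9|e9|0b|
→ t2 |17|d3|e4|e9|96|e9|40|0b|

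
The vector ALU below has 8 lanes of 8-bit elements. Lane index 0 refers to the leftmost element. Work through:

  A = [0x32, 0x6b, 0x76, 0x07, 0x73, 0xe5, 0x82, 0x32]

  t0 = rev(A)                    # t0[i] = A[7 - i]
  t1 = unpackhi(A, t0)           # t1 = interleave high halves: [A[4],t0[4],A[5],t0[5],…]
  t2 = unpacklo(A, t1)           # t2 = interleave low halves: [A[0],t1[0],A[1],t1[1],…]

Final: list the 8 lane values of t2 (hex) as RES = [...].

RES = [0x32, 0x73, 0x6b, 0x07, 0x76, 0xe5, 0x07, 0x76]

  t0: 32 82 e5 73 07 76 6b 32
  t1: 73 07 e5 76 82 6b 32 32
  t2: 32 73 6b 07 76 e5 07 76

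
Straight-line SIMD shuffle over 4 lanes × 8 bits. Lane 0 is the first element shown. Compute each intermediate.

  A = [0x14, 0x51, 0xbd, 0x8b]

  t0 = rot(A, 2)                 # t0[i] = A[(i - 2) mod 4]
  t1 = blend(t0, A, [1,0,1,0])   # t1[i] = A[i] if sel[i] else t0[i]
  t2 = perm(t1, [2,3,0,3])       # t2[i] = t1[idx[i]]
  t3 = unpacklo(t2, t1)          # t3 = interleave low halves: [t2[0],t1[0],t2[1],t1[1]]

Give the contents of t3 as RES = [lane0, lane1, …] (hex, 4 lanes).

t0 = [0xbd, 0x8b, 0x14, 0x51]
t1 = [0x14, 0x8b, 0xbd, 0x51]
t2 = [0xbd, 0x51, 0x14, 0x51]
t3 = [0xbd, 0x14, 0x51, 0x8b]

RES = [ 0xbd  0x14  0x51  0x8b ]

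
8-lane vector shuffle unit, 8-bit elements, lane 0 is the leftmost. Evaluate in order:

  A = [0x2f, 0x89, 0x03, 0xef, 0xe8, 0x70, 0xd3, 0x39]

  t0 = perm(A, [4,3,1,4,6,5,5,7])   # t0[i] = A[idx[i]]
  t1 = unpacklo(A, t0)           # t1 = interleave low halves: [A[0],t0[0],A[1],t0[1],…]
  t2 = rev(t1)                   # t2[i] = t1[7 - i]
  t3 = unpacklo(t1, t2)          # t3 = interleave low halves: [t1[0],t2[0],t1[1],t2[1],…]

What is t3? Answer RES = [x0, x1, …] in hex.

RES = [0x2f, 0xe8, 0xe8, 0xef, 0x89, 0x89, 0xef, 0x03]

t0 = [0xe8, 0xef, 0x89, 0xe8, 0xd3, 0x70, 0x70, 0x39]
t1 = [0x2f, 0xe8, 0x89, 0xef, 0x03, 0x89, 0xef, 0xe8]
t2 = [0xe8, 0xef, 0x89, 0x03, 0xef, 0x89, 0xe8, 0x2f]
t3 = [0x2f, 0xe8, 0xe8, 0xef, 0x89, 0x89, 0xef, 0x03]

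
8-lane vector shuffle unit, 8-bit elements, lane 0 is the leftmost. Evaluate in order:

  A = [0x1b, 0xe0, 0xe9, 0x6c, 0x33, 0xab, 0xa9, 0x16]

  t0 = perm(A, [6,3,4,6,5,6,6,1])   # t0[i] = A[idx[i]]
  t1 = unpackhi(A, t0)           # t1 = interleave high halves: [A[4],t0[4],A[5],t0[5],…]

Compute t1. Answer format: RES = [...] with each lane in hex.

RES = [0x33, 0xab, 0xab, 0xa9, 0xa9, 0xa9, 0x16, 0xe0]

→ t0 |a9|6c|33|a9|ab|a9|a9|e0|
→ t1 |33|ab|ab|a9|a9|a9|16|e0|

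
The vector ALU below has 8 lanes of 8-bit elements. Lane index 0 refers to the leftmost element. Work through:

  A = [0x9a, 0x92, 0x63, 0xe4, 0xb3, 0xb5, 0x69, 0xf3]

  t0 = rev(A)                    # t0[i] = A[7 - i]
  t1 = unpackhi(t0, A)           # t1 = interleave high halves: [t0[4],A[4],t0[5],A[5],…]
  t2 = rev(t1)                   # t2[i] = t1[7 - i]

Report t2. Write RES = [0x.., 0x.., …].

RES = [ 0xf3  0x9a  0x69  0x92  0xb5  0x63  0xb3  0xe4 ]

→ t0 |f3|69|b5|b3|e4|63|92|9a|
→ t1 |e4|b3|63|b5|92|69|9a|f3|
→ t2 |f3|9a|69|92|b5|63|b3|e4|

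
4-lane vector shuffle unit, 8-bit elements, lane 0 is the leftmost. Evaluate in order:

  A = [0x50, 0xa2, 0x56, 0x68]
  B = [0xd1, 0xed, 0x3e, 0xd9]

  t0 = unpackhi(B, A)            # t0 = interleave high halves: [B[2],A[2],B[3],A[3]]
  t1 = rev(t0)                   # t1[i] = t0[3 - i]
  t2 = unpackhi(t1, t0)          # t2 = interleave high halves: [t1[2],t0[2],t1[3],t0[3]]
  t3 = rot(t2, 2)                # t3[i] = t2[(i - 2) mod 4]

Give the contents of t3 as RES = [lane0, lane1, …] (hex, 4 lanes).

→ t0 |3e|56|d9|68|
→ t1 |68|d9|56|3e|
→ t2 |56|d9|3e|68|
→ t3 |3e|68|56|d9|

RES = [ 0x3e  0x68  0x56  0xd9 ]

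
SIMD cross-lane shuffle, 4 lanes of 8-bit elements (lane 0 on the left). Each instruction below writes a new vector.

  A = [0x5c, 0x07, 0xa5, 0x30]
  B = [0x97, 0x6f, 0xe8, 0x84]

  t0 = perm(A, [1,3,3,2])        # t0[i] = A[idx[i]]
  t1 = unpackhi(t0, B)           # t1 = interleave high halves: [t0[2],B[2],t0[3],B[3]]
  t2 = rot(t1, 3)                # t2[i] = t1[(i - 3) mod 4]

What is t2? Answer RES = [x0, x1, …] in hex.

  t0: 07 30 30 a5
  t1: 30 e8 a5 84
  t2: e8 a5 84 30

RES = [0xe8, 0xa5, 0x84, 0x30]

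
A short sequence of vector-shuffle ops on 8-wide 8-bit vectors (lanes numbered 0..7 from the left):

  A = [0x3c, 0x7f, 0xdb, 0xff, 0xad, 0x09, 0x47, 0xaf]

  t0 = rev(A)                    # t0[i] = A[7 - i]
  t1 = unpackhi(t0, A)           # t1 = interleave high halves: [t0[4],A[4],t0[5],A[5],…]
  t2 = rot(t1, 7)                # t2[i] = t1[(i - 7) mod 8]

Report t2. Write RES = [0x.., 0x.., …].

RES = [0xad, 0xdb, 0x09, 0x7f, 0x47, 0x3c, 0xaf, 0xff]

→ t0 |af|47|09|ad|ff|db|7f|3c|
→ t1 |ff|ad|db|09|7f|47|3c|af|
→ t2 |ad|db|09|7f|47|3c|af|ff|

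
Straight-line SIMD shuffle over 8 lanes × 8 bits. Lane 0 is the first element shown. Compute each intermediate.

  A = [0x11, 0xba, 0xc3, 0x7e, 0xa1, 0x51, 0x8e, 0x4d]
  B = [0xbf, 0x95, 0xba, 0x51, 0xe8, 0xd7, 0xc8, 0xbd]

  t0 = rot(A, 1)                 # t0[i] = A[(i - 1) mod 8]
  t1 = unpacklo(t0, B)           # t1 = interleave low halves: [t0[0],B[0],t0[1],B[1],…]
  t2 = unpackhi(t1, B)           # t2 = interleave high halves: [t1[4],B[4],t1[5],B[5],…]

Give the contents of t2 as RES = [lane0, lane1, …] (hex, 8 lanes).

  t0: 4d 11 ba c3 7e a1 51 8e
  t1: 4d bf 11 95 ba ba c3 51
  t2: ba e8 ba d7 c3 c8 51 bd

RES = [ 0xba  0xe8  0xba  0xd7  0xc3  0xc8  0x51  0xbd ]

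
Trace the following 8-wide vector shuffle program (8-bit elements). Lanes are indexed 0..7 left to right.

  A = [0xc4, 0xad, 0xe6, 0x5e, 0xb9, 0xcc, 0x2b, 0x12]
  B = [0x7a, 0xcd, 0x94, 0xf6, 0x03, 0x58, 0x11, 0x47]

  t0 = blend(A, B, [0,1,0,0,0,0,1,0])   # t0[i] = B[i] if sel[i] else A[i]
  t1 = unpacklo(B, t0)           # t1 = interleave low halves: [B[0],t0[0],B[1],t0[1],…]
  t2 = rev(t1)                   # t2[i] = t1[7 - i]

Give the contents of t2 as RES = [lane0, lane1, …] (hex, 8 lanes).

RES = [0x5e, 0xf6, 0xe6, 0x94, 0xcd, 0xcd, 0xc4, 0x7a]

t0 = [0xc4, 0xcd, 0xe6, 0x5e, 0xb9, 0xcc, 0x11, 0x12]
t1 = [0x7a, 0xc4, 0xcd, 0xcd, 0x94, 0xe6, 0xf6, 0x5e]
t2 = [0x5e, 0xf6, 0xe6, 0x94, 0xcd, 0xcd, 0xc4, 0x7a]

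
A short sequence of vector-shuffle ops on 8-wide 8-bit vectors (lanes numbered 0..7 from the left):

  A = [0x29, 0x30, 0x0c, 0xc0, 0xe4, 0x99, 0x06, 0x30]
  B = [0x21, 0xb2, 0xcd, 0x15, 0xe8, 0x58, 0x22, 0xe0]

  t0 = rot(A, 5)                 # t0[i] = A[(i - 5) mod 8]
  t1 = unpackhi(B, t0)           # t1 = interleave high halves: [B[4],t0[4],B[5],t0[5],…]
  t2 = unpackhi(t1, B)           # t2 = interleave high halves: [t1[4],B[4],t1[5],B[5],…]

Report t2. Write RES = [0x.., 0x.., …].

t0 = [0xc0, 0xe4, 0x99, 0x06, 0x30, 0x29, 0x30, 0x0c]
t1 = [0xe8, 0x30, 0x58, 0x29, 0x22, 0x30, 0xe0, 0x0c]
t2 = [0x22, 0xe8, 0x30, 0x58, 0xe0, 0x22, 0x0c, 0xe0]

RES = [0x22, 0xe8, 0x30, 0x58, 0xe0, 0x22, 0x0c, 0xe0]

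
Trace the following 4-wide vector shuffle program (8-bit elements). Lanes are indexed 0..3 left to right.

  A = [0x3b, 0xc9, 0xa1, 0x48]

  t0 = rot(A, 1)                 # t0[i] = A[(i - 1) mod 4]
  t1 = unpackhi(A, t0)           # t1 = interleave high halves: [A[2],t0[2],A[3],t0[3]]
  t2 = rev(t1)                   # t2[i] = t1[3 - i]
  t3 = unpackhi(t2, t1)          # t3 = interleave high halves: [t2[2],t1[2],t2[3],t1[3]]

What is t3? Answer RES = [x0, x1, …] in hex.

RES = [0xc9, 0x48, 0xa1, 0xa1]

→ t0 |48|3b|c9|a1|
→ t1 |a1|c9|48|a1|
→ t2 |a1|48|c9|a1|
→ t3 |c9|48|a1|a1|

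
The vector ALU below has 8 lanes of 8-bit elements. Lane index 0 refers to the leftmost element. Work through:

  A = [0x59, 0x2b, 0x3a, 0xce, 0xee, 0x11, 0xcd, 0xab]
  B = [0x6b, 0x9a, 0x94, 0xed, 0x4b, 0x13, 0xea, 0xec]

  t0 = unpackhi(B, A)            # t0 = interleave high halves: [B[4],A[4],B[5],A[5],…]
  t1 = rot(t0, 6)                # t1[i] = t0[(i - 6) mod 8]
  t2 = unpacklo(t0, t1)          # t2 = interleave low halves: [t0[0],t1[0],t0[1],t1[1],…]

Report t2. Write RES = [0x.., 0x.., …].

  t0: 4b ee 13 11 ea cd ec ab
  t1: 13 11 ea cd ec ab 4b ee
  t2: 4b 13 ee 11 13 ea 11 cd

RES = [ 0x4b  0x13  0xee  0x11  0x13  0xea  0x11  0xcd ]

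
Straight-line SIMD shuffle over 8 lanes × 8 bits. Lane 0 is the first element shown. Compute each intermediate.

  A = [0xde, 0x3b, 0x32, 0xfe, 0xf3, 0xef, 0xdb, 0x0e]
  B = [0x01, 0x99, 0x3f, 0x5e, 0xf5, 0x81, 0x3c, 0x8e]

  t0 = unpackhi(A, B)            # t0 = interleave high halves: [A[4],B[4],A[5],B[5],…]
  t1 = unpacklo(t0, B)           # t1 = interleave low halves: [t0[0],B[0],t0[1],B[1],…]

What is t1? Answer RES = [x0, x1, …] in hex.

  t0: f3 f5 ef 81 db 3c 0e 8e
  t1: f3 01 f5 99 ef 3f 81 5e

RES = [ 0xf3  0x01  0xf5  0x99  0xef  0x3f  0x81  0x5e ]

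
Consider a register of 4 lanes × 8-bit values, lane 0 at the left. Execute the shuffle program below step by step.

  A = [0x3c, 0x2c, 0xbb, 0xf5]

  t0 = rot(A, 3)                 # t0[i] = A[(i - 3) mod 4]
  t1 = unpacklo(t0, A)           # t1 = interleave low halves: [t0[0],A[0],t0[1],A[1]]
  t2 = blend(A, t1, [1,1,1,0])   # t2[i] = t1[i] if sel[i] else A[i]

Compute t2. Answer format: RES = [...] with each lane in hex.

RES = [ 0x2c  0x3c  0xbb  0xf5 ]

t0 = [0x2c, 0xbb, 0xf5, 0x3c]
t1 = [0x2c, 0x3c, 0xbb, 0x2c]
t2 = [0x2c, 0x3c, 0xbb, 0xf5]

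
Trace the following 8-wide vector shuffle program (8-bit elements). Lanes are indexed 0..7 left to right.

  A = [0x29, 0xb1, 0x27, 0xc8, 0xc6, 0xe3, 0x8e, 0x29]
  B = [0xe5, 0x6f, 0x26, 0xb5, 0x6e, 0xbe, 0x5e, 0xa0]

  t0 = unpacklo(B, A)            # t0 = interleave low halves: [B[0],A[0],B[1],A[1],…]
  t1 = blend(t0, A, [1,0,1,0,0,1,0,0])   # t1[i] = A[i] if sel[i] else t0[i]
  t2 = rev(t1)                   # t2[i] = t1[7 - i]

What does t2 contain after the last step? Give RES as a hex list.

  t0: e5 29 6f b1 26 27 b5 c8
  t1: 29 29 27 b1 26 e3 b5 c8
  t2: c8 b5 e3 26 b1 27 29 29

RES = [ 0xc8  0xb5  0xe3  0x26  0xb1  0x27  0x29  0x29 ]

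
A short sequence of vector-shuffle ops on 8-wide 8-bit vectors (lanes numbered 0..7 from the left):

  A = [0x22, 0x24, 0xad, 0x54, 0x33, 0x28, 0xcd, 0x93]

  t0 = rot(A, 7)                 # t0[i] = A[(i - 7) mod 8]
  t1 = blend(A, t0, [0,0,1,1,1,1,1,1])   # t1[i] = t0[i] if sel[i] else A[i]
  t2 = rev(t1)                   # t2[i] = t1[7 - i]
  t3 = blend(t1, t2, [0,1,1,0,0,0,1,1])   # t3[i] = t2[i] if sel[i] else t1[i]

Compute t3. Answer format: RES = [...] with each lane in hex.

RES = [ 0x22  0x93  0xcd  0x33  0x28  0xcd  0x24  0x22 ]

→ t0 |24|ad|54|33|28|cd|93|22|
→ t1 |22|24|54|33|28|cd|93|22|
→ t2 |22|93|cd|28|33|54|24|22|
→ t3 |22|93|cd|33|28|cd|24|22|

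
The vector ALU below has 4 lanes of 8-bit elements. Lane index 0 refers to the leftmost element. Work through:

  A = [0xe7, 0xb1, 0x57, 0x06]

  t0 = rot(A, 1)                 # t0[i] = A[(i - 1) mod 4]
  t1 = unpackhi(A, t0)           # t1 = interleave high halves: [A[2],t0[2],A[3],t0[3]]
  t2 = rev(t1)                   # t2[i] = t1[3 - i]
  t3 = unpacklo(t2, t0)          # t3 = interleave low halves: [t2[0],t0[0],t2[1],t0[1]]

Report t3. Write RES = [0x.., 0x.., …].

t0 = [0x06, 0xe7, 0xb1, 0x57]
t1 = [0x57, 0xb1, 0x06, 0x57]
t2 = [0x57, 0x06, 0xb1, 0x57]
t3 = [0x57, 0x06, 0x06, 0xe7]

RES = [ 0x57  0x06  0x06  0xe7 ]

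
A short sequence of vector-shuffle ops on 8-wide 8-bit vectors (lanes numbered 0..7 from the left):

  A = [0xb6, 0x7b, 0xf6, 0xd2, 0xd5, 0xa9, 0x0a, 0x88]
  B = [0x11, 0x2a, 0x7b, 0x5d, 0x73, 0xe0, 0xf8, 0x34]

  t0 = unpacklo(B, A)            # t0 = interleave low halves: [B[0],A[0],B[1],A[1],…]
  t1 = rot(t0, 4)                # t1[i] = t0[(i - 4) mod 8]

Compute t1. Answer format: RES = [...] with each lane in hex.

  t0: 11 b6 2a 7b 7b f6 5d d2
  t1: 7b f6 5d d2 11 b6 2a 7b

RES = [0x7b, 0xf6, 0x5d, 0xd2, 0x11, 0xb6, 0x2a, 0x7b]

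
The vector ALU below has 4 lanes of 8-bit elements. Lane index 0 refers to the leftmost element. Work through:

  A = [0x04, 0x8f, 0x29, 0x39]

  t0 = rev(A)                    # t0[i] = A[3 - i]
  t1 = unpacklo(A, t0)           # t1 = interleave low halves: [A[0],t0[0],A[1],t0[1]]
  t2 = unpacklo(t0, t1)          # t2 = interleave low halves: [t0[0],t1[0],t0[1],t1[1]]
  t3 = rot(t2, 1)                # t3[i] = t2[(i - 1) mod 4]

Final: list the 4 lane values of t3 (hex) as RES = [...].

  t0: 39 29 8f 04
  t1: 04 39 8f 29
  t2: 39 04 29 39
  t3: 39 39 04 29

RES = [0x39, 0x39, 0x04, 0x29]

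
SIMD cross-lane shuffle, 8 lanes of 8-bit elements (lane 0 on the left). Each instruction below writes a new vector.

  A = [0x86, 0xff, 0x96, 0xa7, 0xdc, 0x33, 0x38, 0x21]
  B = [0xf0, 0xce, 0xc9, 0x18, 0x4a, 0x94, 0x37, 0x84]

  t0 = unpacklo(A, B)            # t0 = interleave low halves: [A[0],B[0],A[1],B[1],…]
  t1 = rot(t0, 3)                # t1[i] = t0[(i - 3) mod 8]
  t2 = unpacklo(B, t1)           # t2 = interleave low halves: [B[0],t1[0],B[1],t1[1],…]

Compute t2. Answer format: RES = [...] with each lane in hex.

→ t0 |86|f0|ff|ce|96|c9|a7|18|
→ t1 |c9|a7|18|86|f0|ff|ce|96|
→ t2 |f0|c9|ce|a7|c9|18|18|86|

RES = [0xf0, 0xc9, 0xce, 0xa7, 0xc9, 0x18, 0x18, 0x86]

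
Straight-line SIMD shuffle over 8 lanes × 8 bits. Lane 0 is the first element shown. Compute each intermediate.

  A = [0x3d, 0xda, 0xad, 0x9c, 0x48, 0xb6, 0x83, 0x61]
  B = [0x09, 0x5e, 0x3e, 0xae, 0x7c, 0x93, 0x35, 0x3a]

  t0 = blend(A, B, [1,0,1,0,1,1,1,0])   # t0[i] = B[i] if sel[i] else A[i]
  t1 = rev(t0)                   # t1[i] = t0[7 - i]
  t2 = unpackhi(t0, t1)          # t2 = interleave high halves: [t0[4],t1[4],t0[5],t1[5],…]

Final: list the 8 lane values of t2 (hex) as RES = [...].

t0 = [0x09, 0xda, 0x3e, 0x9c, 0x7c, 0x93, 0x35, 0x61]
t1 = [0x61, 0x35, 0x93, 0x7c, 0x9c, 0x3e, 0xda, 0x09]
t2 = [0x7c, 0x9c, 0x93, 0x3e, 0x35, 0xda, 0x61, 0x09]

RES = [ 0x7c  0x9c  0x93  0x3e  0x35  0xda  0x61  0x09 ]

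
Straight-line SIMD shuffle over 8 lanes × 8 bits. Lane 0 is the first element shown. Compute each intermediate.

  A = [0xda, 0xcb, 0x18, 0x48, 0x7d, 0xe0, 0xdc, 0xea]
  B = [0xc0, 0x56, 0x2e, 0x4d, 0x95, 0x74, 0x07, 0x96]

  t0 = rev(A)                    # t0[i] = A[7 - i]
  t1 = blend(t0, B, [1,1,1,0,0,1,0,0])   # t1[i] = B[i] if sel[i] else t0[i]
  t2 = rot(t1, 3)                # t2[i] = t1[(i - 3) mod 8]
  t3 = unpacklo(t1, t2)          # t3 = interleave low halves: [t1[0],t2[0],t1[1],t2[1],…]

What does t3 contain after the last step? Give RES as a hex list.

RES = [0xc0, 0x74, 0x56, 0xcb, 0x2e, 0xda, 0x7d, 0xc0]

→ t0 |ea|dc|e0|7d|48|18|cb|da|
→ t1 |c0|56|2e|7d|48|74|cb|da|
→ t2 |74|cb|da|c0|56|2e|7d|48|
→ t3 |c0|74|56|cb|2e|da|7d|c0|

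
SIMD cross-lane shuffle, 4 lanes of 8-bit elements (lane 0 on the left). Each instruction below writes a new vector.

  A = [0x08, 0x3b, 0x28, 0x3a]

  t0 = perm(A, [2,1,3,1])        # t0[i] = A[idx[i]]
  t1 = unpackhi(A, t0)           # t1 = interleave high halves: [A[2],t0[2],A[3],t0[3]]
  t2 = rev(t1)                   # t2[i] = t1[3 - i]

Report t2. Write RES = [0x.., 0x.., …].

RES = [0x3b, 0x3a, 0x3a, 0x28]

t0 = [0x28, 0x3b, 0x3a, 0x3b]
t1 = [0x28, 0x3a, 0x3a, 0x3b]
t2 = [0x3b, 0x3a, 0x3a, 0x28]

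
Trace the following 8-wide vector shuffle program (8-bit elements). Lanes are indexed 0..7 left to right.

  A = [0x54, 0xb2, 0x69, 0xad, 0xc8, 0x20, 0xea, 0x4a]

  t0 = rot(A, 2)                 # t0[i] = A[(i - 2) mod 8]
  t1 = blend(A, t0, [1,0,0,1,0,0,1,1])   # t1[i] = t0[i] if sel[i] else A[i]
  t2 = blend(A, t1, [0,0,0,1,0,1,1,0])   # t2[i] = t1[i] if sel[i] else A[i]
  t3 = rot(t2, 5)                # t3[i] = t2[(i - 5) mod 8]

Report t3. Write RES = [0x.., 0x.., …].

t0 = [0xea, 0x4a, 0x54, 0xb2, 0x69, 0xad, 0xc8, 0x20]
t1 = [0xea, 0xb2, 0x69, 0xb2, 0xc8, 0x20, 0xc8, 0x20]
t2 = [0x54, 0xb2, 0x69, 0xb2, 0xc8, 0x20, 0xc8, 0x4a]
t3 = [0xb2, 0xc8, 0x20, 0xc8, 0x4a, 0x54, 0xb2, 0x69]

RES = [ 0xb2  0xc8  0x20  0xc8  0x4a  0x54  0xb2  0x69 ]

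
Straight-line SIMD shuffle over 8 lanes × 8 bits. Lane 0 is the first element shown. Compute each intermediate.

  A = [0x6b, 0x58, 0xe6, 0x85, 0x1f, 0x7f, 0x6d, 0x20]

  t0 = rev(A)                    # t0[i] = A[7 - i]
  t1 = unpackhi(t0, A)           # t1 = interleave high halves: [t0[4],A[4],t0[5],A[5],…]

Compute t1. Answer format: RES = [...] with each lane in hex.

RES = [0x85, 0x1f, 0xe6, 0x7f, 0x58, 0x6d, 0x6b, 0x20]

  t0: 20 6d 7f 1f 85 e6 58 6b
  t1: 85 1f e6 7f 58 6d 6b 20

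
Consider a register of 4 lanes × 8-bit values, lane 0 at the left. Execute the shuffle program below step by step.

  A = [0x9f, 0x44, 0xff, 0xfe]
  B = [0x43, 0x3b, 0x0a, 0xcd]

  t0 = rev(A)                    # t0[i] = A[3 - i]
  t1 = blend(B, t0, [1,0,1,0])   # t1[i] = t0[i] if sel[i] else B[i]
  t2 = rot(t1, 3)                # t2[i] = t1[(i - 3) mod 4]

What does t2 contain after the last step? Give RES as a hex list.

  t0: fe ff 44 9f
  t1: fe 3b 44 cd
  t2: 3b 44 cd fe

RES = [0x3b, 0x44, 0xcd, 0xfe]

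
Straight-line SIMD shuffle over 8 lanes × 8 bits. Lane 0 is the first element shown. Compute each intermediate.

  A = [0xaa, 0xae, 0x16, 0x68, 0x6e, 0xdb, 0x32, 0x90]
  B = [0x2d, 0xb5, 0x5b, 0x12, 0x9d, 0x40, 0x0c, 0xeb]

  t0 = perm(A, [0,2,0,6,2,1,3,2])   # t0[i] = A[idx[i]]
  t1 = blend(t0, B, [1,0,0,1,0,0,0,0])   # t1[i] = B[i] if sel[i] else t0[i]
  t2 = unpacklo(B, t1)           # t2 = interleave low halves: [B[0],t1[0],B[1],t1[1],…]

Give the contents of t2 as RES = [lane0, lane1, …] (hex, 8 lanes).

t0 = [0xaa, 0x16, 0xaa, 0x32, 0x16, 0xae, 0x68, 0x16]
t1 = [0x2d, 0x16, 0xaa, 0x12, 0x16, 0xae, 0x68, 0x16]
t2 = [0x2d, 0x2d, 0xb5, 0x16, 0x5b, 0xaa, 0x12, 0x12]

RES = [ 0x2d  0x2d  0xb5  0x16  0x5b  0xaa  0x12  0x12 ]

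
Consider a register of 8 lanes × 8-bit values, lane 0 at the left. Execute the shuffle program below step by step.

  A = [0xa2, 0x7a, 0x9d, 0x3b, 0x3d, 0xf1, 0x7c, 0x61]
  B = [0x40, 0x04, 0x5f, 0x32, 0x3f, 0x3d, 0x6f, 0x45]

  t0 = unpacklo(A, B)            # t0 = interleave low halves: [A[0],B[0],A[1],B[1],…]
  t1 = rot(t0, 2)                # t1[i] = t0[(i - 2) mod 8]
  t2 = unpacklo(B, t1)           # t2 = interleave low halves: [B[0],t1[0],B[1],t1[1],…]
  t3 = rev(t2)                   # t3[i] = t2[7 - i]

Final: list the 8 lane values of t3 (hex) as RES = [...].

→ t0 |a2|40|7a|04|9d|5f|3b|32|
→ t1 |3b|32|a2|40|7a|04|9d|5f|
→ t2 |40|3b|04|32|5f|a2|32|40|
→ t3 |40|32|a2|5f|32|04|3b|40|

RES = [ 0x40  0x32  0xa2  0x5f  0x32  0x04  0x3b  0x40 ]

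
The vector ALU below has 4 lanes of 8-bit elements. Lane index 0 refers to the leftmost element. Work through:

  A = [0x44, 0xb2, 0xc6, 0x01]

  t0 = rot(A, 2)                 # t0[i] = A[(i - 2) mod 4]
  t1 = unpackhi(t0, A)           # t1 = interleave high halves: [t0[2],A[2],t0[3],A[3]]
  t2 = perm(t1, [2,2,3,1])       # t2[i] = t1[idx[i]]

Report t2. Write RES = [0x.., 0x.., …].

→ t0 |c6|01|44|b2|
→ t1 |44|c6|b2|01|
→ t2 |b2|b2|01|c6|

RES = [ 0xb2  0xb2  0x01  0xc6 ]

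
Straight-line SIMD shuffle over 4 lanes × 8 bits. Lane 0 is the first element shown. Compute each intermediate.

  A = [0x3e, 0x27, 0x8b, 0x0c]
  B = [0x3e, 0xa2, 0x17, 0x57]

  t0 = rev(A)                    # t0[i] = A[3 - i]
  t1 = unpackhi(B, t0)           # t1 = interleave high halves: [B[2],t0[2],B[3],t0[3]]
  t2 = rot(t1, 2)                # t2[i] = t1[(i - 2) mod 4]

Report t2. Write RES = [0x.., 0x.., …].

  t0: 0c 8b 27 3e
  t1: 17 27 57 3e
  t2: 57 3e 17 27

RES = [ 0x57  0x3e  0x17  0x27 ]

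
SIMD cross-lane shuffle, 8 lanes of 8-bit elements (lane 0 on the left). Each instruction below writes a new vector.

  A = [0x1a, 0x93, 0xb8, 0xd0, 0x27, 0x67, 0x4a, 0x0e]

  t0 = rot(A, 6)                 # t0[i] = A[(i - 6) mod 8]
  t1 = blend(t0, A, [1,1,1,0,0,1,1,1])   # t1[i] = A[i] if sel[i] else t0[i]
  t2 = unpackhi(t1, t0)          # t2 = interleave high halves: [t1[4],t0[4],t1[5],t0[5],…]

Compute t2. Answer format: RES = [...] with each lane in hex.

RES = [ 0x4a  0x4a  0x67  0x0e  0x4a  0x1a  0x0e  0x93 ]

t0 = [0xb8, 0xd0, 0x27, 0x67, 0x4a, 0x0e, 0x1a, 0x93]
t1 = [0x1a, 0x93, 0xb8, 0x67, 0x4a, 0x67, 0x4a, 0x0e]
t2 = [0x4a, 0x4a, 0x67, 0x0e, 0x4a, 0x1a, 0x0e, 0x93]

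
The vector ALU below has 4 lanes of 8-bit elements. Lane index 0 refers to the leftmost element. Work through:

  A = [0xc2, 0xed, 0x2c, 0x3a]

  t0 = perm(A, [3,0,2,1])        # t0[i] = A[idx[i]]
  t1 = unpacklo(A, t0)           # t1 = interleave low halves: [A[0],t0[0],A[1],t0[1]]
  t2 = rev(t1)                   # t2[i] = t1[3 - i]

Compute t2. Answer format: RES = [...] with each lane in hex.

t0 = [0x3a, 0xc2, 0x2c, 0xed]
t1 = [0xc2, 0x3a, 0xed, 0xc2]
t2 = [0xc2, 0xed, 0x3a, 0xc2]

RES = [0xc2, 0xed, 0x3a, 0xc2]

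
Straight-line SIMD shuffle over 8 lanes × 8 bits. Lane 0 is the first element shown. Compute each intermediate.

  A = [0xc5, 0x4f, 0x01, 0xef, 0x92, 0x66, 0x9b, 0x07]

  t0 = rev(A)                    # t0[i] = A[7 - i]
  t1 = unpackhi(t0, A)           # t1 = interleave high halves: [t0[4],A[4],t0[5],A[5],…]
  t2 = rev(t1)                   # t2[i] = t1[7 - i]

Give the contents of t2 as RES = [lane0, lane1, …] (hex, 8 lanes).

→ t0 |07|9b|66|92|ef|01|4f|c5|
→ t1 |ef|92|01|66|4f|9b|c5|07|
→ t2 |07|c5|9b|4f|66|01|92|ef|

RES = [ 0x07  0xc5  0x9b  0x4f  0x66  0x01  0x92  0xef ]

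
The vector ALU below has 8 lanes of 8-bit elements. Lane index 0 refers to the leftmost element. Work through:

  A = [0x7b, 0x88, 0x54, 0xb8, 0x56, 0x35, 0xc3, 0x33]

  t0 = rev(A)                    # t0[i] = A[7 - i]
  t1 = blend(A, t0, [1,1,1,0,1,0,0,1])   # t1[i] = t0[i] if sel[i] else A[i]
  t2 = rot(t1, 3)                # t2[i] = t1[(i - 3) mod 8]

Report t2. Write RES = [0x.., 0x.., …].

  t0: 33 c3 35 56 b8 54 88 7b
  t1: 33 c3 35 b8 b8 35 c3 7b
  t2: 35 c3 7b 33 c3 35 b8 b8

RES = [0x35, 0xc3, 0x7b, 0x33, 0xc3, 0x35, 0xb8, 0xb8]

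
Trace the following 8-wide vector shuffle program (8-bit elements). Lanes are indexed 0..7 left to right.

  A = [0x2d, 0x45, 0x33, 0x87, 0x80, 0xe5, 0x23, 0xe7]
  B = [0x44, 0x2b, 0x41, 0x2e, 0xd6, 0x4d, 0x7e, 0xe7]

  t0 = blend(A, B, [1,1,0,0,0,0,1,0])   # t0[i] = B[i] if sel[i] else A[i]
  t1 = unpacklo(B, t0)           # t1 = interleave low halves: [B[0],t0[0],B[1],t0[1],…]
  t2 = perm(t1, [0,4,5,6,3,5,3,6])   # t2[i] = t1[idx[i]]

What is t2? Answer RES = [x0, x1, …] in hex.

t0 = [0x44, 0x2b, 0x33, 0x87, 0x80, 0xe5, 0x7e, 0xe7]
t1 = [0x44, 0x44, 0x2b, 0x2b, 0x41, 0x33, 0x2e, 0x87]
t2 = [0x44, 0x41, 0x33, 0x2e, 0x2b, 0x33, 0x2b, 0x2e]

RES = [ 0x44  0x41  0x33  0x2e  0x2b  0x33  0x2b  0x2e ]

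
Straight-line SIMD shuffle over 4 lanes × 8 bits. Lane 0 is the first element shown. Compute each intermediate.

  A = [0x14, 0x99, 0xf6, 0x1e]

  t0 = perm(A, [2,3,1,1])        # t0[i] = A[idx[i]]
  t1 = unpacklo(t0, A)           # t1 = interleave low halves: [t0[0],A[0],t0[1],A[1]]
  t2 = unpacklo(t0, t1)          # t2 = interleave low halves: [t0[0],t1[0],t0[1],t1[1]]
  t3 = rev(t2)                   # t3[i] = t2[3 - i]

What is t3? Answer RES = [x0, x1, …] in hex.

→ t0 |f6|1e|99|99|
→ t1 |f6|14|1e|99|
→ t2 |f6|f6|1e|14|
→ t3 |14|1e|f6|f6|

RES = [0x14, 0x1e, 0xf6, 0xf6]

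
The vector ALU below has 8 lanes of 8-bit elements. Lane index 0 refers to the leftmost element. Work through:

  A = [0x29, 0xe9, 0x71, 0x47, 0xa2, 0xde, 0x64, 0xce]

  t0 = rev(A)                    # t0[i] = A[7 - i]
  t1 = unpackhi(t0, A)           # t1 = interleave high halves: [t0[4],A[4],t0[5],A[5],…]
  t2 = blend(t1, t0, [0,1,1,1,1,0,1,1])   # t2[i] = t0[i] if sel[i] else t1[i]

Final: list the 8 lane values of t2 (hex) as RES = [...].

RES = [ 0x47  0x64  0xde  0xa2  0x47  0x64  0xe9  0x29 ]

t0 = [0xce, 0x64, 0xde, 0xa2, 0x47, 0x71, 0xe9, 0x29]
t1 = [0x47, 0xa2, 0x71, 0xde, 0xe9, 0x64, 0x29, 0xce]
t2 = [0x47, 0x64, 0xde, 0xa2, 0x47, 0x64, 0xe9, 0x29]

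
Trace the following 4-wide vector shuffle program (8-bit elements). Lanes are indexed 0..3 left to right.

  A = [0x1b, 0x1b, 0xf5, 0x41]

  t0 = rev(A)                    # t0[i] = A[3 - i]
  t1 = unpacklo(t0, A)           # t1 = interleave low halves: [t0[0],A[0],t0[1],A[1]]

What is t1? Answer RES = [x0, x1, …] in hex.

RES = [0x41, 0x1b, 0xf5, 0x1b]

  t0: 41 f5 1b 1b
  t1: 41 1b f5 1b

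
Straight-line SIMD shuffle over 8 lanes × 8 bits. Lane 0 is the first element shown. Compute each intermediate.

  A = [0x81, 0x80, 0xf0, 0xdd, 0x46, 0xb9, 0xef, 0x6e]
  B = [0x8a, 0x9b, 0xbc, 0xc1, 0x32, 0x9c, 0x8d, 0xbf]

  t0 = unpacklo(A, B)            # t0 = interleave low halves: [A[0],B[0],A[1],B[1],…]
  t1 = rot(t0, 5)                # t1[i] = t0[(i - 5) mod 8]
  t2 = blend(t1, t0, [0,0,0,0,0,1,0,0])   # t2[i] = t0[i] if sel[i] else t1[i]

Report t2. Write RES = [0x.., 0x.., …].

→ t0 |81|8a|80|9b|f0|bc|dd|c1|
→ t1 |9b|f0|bc|dd|c1|81|8a|80|
→ t2 |9b|f0|bc|dd|c1|bc|8a|80|

RES = [0x9b, 0xf0, 0xbc, 0xdd, 0xc1, 0xbc, 0x8a, 0x80]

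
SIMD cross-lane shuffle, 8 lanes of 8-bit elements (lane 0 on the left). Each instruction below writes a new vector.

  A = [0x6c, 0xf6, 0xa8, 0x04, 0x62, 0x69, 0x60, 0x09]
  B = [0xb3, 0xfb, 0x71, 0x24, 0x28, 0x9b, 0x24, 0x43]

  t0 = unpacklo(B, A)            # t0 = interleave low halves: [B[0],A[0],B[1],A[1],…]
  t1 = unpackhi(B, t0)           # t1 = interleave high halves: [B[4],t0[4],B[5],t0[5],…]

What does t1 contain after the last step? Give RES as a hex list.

RES = [ 0x28  0x71  0x9b  0xa8  0x24  0x24  0x43  0x04 ]

t0 = [0xb3, 0x6c, 0xfb, 0xf6, 0x71, 0xa8, 0x24, 0x04]
t1 = [0x28, 0x71, 0x9b, 0xa8, 0x24, 0x24, 0x43, 0x04]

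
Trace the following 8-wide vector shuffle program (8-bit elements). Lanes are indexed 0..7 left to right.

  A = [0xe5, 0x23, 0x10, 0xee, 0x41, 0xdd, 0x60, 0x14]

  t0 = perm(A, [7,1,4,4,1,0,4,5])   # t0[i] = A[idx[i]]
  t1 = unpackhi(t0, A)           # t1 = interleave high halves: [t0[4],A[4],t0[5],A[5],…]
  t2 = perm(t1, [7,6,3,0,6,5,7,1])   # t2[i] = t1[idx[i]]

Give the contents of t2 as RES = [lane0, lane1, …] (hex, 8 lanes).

RES = [ 0x14  0xdd  0xdd  0x23  0xdd  0x60  0x14  0x41 ]

→ t0 |14|23|41|41|23|e5|41|dd|
→ t1 |23|41|e5|dd|41|60|dd|14|
→ t2 |14|dd|dd|23|dd|60|14|41|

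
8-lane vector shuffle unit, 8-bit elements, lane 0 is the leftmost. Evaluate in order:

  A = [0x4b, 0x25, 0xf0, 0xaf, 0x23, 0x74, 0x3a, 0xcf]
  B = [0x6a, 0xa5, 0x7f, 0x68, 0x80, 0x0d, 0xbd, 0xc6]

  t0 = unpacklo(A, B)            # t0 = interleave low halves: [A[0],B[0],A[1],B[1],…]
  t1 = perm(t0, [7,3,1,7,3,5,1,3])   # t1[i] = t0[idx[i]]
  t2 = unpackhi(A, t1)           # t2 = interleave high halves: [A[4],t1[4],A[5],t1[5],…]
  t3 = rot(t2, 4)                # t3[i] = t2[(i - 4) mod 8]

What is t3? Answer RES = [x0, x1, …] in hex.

  t0: 4b 6a 25 a5 f0 7f af 68
  t1: 68 a5 6a 68 a5 7f 6a a5
  t2: 23 a5 74 7f 3a 6a cf a5
  t3: 3a 6a cf a5 23 a5 74 7f

RES = [0x3a, 0x6a, 0xcf, 0xa5, 0x23, 0xa5, 0x74, 0x7f]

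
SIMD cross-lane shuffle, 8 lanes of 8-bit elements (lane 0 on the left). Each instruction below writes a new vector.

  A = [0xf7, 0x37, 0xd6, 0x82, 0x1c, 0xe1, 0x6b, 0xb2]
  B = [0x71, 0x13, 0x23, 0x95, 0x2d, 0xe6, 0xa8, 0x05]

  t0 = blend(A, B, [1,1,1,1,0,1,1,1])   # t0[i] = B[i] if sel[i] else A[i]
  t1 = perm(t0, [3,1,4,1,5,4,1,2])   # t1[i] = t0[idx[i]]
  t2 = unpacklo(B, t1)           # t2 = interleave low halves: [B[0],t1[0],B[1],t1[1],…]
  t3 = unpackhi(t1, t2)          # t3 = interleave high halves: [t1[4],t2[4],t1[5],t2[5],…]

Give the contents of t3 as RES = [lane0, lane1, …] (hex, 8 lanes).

→ t0 |71|13|23|95|1c|e6|a8|05|
→ t1 |95|13|1c|13|e6|1c|13|23|
→ t2 |71|95|13|13|23|1c|95|13|
→ t3 |e6|23|1c|1c|13|95|23|13|

RES = [0xe6, 0x23, 0x1c, 0x1c, 0x13, 0x95, 0x23, 0x13]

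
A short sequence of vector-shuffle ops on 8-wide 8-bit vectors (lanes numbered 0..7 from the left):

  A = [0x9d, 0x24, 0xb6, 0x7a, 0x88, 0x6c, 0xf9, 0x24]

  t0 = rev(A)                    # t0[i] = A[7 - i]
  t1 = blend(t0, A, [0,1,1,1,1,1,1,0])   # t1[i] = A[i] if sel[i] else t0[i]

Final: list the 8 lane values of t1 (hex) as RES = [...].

RES = [0x24, 0x24, 0xb6, 0x7a, 0x88, 0x6c, 0xf9, 0x9d]

t0 = [0x24, 0xf9, 0x6c, 0x88, 0x7a, 0xb6, 0x24, 0x9d]
t1 = [0x24, 0x24, 0xb6, 0x7a, 0x88, 0x6c, 0xf9, 0x9d]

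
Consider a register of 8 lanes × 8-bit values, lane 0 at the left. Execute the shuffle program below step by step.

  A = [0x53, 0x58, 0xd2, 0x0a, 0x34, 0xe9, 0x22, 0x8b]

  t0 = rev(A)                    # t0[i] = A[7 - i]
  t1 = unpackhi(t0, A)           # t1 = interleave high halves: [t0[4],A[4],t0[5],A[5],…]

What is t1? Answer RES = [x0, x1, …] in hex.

RES = [0x0a, 0x34, 0xd2, 0xe9, 0x58, 0x22, 0x53, 0x8b]

  t0: 8b 22 e9 34 0a d2 58 53
  t1: 0a 34 d2 e9 58 22 53 8b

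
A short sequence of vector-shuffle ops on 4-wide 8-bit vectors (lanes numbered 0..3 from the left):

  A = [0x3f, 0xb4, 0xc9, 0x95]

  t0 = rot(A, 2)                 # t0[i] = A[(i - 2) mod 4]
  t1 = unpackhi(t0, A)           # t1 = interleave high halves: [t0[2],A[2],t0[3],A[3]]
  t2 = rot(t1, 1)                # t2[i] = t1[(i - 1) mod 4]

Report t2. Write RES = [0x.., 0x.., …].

  t0: c9 95 3f b4
  t1: 3f c9 b4 95
  t2: 95 3f c9 b4

RES = [ 0x95  0x3f  0xc9  0xb4 ]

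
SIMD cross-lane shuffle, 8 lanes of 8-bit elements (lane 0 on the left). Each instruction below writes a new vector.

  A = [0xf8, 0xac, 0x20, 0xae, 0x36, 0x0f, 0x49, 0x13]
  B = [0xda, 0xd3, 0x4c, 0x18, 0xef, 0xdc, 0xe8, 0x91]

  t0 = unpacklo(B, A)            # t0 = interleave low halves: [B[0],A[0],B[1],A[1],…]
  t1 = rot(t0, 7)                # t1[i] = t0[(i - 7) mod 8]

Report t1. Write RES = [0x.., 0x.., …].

RES = [ 0xf8  0xd3  0xac  0x4c  0x20  0x18  0xae  0xda ]

  t0: da f8 d3 ac 4c 20 18 ae
  t1: f8 d3 ac 4c 20 18 ae da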